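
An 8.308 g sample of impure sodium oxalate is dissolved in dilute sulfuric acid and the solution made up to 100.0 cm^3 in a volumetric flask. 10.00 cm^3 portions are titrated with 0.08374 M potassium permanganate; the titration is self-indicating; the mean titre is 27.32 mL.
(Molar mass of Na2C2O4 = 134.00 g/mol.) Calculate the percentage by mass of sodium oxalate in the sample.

2 MnO4^- + 5 C2O4^2- + 16 H^+ → 2 Mn^2+ + 10 CO2 + 8 H2O
n(KMnO4) per titration = 0.02732 × 0.08374 = 2.288 × 10^-3 mol
From the 5:2 ratio, n(Na2C2O4) in each aliquot = 5/2 × 2.288 × 10^-3 = 5.719 × 10^-3 mol
n(Na2C2O4) in the whole flask = 5.719 × 10^-3 × 100.0/10.00 = 0.05719 mol
mass of Na2C2O4 = 0.05719 × 134.00 = 7.664 g
% Na2C2O4 = 7.664 / 8.308 × 100 = 92.25 %

92.25 %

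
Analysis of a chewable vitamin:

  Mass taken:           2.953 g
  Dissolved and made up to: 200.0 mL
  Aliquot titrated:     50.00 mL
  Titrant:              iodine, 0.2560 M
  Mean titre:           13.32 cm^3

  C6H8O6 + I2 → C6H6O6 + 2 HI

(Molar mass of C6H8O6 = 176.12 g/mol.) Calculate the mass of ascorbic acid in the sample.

n(I2) per titration = 0.01332 × 0.2560 = 3.410 × 10^-3 mol
n(C6H8O6) in each aliquot = 3.410 × 10^-3 mol (1:1 ratio)
n(C6H8O6) in the whole flask = 3.410 × 10^-3 × 200.0/50.00 = 0.01364 mol
mass of C6H8O6 = 0.01364 × 176.12 = 2.402 g

2.402 g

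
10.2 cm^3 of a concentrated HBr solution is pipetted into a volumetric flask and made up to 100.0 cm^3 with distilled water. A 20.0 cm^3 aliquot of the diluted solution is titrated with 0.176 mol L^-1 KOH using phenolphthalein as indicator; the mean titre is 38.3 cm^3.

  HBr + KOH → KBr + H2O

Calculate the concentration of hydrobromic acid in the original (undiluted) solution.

3.30 mol/L

n(KOH) = 0.0383 × 0.176 = 6.74 × 10^-3 mol
n(HBr) in the aliquot = 6.74 × 10^-3 mol (1:1 ratio)
[HBr]_dilute = 6.74 × 10^-3 / 0.0200 = 0.337 mol/L
Dilution factor = 100.0 / 10.2 = 9.804
[HBr]_stock = 0.337 × 9.804 = 3.30 mol/L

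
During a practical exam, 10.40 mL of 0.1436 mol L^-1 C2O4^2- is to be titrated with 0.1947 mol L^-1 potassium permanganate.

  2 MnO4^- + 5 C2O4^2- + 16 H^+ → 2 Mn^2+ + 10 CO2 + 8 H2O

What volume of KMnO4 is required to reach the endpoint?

n(C2O4^2-) = 0.01040 L × 0.1436 mol/L = 1.493 × 10^-3 mol
From the 2:5 stoichiometry, n(KMnO4) = 2/5 × 1.493 × 10^-3 = 5.974 × 10^-4 mol
V(KMnO4) = 5.974 × 10^-4 mol / 0.1947 mol/L = 0.003068 L = 3.068 mL

3.068 mL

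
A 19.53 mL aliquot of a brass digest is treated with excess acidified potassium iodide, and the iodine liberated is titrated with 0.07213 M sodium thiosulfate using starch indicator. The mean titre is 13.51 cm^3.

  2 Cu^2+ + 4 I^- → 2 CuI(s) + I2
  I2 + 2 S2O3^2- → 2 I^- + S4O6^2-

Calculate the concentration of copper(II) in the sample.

n(S2O3^2-) = 0.01351 × 0.07213 = 9.745 × 10^-4 mol
n(I2) = n(S2O3^2-)/2 = 4.872 × 10^-4 mol
From the 2:1 ratio, n(Cu2+) in the aliquot = 2/1 × 4.872 × 10^-4 = 9.745 × 10^-4 mol
[Cu2+] = 9.745 × 10^-4 / 0.01953 = 0.04990 mol/L

0.04990 M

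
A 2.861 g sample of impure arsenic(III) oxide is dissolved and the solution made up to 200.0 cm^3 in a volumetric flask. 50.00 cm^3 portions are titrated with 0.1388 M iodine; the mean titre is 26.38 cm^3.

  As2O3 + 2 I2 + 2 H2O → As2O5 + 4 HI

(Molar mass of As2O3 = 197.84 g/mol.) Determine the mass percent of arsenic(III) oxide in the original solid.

n(I2) per titration = 0.02638 × 0.1388 = 3.662 × 10^-3 mol
From the 1:2 ratio, n(As2O3) in each aliquot = 1/2 × 3.662 × 10^-3 = 1.831 × 10^-3 mol
n(As2O3) in the whole flask = 1.831 × 10^-3 × 200.0/50.00 = 7.323 × 10^-3 mol
mass of As2O3 = 7.323 × 10^-3 × 197.84 = 1.449 g
% As2O3 = 1.449 / 2.861 × 100 = 50.64 %

50.64 %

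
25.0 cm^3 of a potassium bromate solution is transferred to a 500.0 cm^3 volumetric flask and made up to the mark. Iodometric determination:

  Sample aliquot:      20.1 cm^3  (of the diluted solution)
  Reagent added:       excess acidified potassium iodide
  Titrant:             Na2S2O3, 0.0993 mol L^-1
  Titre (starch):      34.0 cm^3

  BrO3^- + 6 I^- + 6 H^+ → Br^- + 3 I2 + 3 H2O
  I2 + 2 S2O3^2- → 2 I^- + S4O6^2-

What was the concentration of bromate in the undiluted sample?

0.560 mol/L

n(S2O3^2-) = 0.0340 × 0.0993 = 3.38 × 10^-3 mol
n(I2) = n(S2O3^2-)/2 = 1.69 × 10^-3 mol
From the 1:3 ratio, n(BrO3^-) in the aliquot = 1/3 × 1.69 × 10^-3 = 5.63 × 10^-4 mol
[BrO3^-]_dilute = 5.63 × 10^-4 / 0.0201 = 0.0280 mol/L
[BrO3^-]_original = 0.0280 × 500.0/25.0 = 0.560 mol/L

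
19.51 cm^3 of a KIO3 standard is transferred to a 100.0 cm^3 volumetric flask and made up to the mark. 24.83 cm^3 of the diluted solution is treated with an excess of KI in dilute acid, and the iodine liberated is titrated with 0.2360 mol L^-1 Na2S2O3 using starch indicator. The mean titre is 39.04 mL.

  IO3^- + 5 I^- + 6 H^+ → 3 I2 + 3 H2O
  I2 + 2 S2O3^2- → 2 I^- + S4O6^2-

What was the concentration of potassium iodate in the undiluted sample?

0.3170 mol/L

n(S2O3^2-) = 0.03904 × 0.2360 = 9.213 × 10^-3 mol
n(I2) = n(S2O3^2-)/2 = 4.607 × 10^-3 mol
From the 1:3 ratio, n(IO3^-) in the aliquot = 1/3 × 4.607 × 10^-3 = 1.536 × 10^-3 mol
[IO3^-]_dilute = 1.536 × 10^-3 / 0.02483 = 0.06184 mol/L
[IO3^-]_original = 0.06184 × 100.0/19.51 = 0.3170 mol/L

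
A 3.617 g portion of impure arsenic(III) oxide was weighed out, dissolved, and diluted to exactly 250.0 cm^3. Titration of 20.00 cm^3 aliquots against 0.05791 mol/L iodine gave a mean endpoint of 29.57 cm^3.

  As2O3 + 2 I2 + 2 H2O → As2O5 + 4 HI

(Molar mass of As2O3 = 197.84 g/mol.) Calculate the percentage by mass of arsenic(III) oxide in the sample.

n(I2) per titration = 0.02957 × 0.05791 = 1.712 × 10^-3 mol
From the 1:2 ratio, n(As2O3) in each aliquot = 1/2 × 1.712 × 10^-3 = 8.562 × 10^-4 mol
n(As2O3) in the whole flask = 8.562 × 10^-4 × 250.0/20.00 = 0.01070 mol
mass of As2O3 = 0.01070 × 197.84 = 2.117 g
% As2O3 = 2.117 / 3.617 × 100 = 58.54 %

58.54 %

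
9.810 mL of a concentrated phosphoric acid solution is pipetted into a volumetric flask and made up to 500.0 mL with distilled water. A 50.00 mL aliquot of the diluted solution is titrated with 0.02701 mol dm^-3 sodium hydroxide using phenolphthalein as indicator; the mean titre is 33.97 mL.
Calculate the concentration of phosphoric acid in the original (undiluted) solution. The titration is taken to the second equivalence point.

H3PO4 + 2 NaOH → Na2HPO4 + 2 H2O
n(NaOH) = 0.03397 × 0.02701 = 9.175 × 10^-4 mol
From the 1:2 ratio, n(H3PO4) in the aliquot = 1/2 × 9.175 × 10^-4 = 4.588 × 10^-4 mol
[H3PO4]_dilute = 4.588 × 10^-4 / 0.05000 = 0.009175 mol/L
Dilution factor = 500.0 / 9.810 = 50.97
[H3PO4]_stock = 0.009175 × 50.97 = 0.4677 mol/L

0.4677 mol/L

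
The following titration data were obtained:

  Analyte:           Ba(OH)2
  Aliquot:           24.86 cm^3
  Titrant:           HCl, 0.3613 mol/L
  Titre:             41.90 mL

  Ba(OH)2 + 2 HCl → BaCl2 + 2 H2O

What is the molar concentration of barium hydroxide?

0.3045 mol/L

n(HCl) = 0.04190 L × 0.3613 mol/L = 0.01514 mol
From the 1:2 mole ratio, n(Ba(OH)2) = 1/2 × 0.01514 = 7.569 × 10^-3 mol
[Ba(OH)2] = 7.569 × 10^-3 mol / 0.02486 L = 0.3045 mol/L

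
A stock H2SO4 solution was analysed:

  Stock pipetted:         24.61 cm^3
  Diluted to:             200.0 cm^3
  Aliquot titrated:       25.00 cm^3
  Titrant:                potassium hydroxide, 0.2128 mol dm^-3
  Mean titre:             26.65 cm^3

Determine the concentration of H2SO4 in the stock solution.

0.9218 mol/L

H2SO4 + 2 KOH → K2SO4 + 2 H2O
n(KOH) = 0.02665 × 0.2128 = 5.671 × 10^-3 mol
From the 1:2 ratio, n(H2SO4) in the aliquot = 1/2 × 5.671 × 10^-3 = 2.836 × 10^-3 mol
[H2SO4]_dilute = 2.836 × 10^-3 / 0.02500 = 0.1134 mol/L
Dilution factor = 200.0 / 24.61 = 8.127
[H2SO4]_stock = 0.1134 × 8.127 = 0.9218 mol/L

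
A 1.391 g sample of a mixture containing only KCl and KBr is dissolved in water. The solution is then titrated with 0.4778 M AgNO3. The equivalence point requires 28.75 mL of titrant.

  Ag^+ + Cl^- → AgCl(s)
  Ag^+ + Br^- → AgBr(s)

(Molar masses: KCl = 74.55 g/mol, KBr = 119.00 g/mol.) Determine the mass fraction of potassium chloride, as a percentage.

29.38 %

n(AgNO3) = 0.02875 × 0.4778 = 0.01374 mol
Let x = n(KCl), y = n(KBr).
Titrant: 1x + 1y = 0.01374;  mass: 74.55x + 119.00y = 1.391
Solving, x = 5.482 × 10^-3 mol, y = 8.255 × 10^-3 mol
mass of KCl = 5.482 × 10^-3 × 74.55 = 0.4087 g
% KCl = 0.4087 / 1.391 × 100 = 29.38 %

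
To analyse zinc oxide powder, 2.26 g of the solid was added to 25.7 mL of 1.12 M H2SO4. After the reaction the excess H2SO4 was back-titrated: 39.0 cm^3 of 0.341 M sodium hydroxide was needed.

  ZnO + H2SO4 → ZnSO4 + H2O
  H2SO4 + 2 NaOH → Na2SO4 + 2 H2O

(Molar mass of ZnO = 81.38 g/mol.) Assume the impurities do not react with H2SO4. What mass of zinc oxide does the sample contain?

n(H2SO4) added = 0.0257 × 1.12 = 0.0288 mol
n(NaOH) used in back-titration = 0.0390 × 0.341 = 0.0133 mol
From the 1:2 ratio, n(H2SO4) left over = 1/2 × 0.0133 = 6.65 × 10^-3 mol
n(H2SO4) consumed by analyte = 0.0288 − 6.65 × 10^-3 = 0.0221 mol
n(ZnO) = 0.0221 mol (1:1 ratio)
mass of ZnO = 0.0221 × 81.38 = 1.80 g

1.80 g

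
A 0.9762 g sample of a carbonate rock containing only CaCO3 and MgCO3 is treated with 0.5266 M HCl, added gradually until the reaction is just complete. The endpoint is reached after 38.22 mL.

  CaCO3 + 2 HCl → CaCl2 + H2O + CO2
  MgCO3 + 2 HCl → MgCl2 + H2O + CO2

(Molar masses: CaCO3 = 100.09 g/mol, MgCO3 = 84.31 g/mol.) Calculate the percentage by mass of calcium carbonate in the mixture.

n(HCl) = 0.03822 × 0.5266 = 0.02013 mol
Let x = n(CaCO3), y = n(MgCO3).
Titrant: 2x + 2y = 0.02013;  mass: 100.09x + 84.31y = 0.9762
Solving, x = 8.096 × 10^-3 mol, y = 1.967 × 10^-3 mol
mass of CaCO3 = 8.096 × 10^-3 × 100.09 = 0.8104 g
% CaCO3 = 0.8104 / 0.9762 × 100 = 83.01 %

83.01 %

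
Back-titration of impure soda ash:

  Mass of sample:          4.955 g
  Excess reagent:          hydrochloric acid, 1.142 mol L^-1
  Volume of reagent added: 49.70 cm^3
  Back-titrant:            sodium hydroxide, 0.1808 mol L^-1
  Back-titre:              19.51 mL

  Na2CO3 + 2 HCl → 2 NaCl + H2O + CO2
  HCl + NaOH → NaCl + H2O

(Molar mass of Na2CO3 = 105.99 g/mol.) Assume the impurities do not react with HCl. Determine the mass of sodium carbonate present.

n(HCl) added = 0.04970 × 1.142 = 0.05676 mol
n(NaOH) used in back-titration = 0.01951 × 0.1808 = 3.527 × 10^-3 mol
n(HCl) left over = 3.527 × 10^-3 mol (1:1 ratio)
n(HCl) consumed by analyte = 0.05676 − 3.527 × 10^-3 = 0.05323 mol
From the 1:2 ratio, n(Na2CO3) = 1/2 × 0.05323 = 0.02661 mol
mass of Na2CO3 = 0.02661 × 105.99 = 2.821 g

2.821 g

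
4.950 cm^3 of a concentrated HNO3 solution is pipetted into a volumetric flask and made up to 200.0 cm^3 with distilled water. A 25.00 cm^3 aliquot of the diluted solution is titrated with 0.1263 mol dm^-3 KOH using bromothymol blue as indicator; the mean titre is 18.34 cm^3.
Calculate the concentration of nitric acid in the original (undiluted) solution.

3.744 mol/L

HNO3 + KOH → KNO3 + H2O
n(KOH) = 0.01834 × 0.1263 = 2.316 × 10^-3 mol
n(HNO3) in the aliquot = 2.316 × 10^-3 mol (1:1 ratio)
[HNO3]_dilute = 2.316 × 10^-3 / 0.02500 = 0.09265 mol/L
Dilution factor = 200.0 / 4.950 = 40.40
[HNO3]_stock = 0.09265 × 40.40 = 3.744 mol/L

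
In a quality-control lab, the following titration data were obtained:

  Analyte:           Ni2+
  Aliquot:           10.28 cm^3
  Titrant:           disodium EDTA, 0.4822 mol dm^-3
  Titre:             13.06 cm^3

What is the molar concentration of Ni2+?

Ni^2+ + EDTA^4- → [Ni(EDTA)]^2-
n(EDTA) = 0.01306 L × 0.4822 mol/L = 6.298 × 10^-3 mol
n(Ni2+) = 6.298 × 10^-3 mol (1:1 mole ratio)
[Ni2+] = 6.298 × 10^-3 mol / 0.01028 L = 0.6126 mol/L

0.6126 mol/L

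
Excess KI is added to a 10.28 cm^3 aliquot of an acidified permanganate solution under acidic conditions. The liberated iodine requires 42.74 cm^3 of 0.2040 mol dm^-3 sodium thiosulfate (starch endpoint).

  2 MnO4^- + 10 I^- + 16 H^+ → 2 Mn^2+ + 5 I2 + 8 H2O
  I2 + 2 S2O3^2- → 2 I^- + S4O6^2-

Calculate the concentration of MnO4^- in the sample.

n(S2O3^2-) = 0.04274 × 0.2040 = 8.719 × 10^-3 mol
n(I2) = n(S2O3^2-)/2 = 4.359 × 10^-3 mol
From the 2:5 ratio, n(MnO4^-) in the aliquot = 2/5 × 4.359 × 10^-3 = 1.744 × 10^-3 mol
[MnO4^-] = 1.744 × 10^-3 / 0.01028 = 0.1696 mol/L

0.1696 mol/L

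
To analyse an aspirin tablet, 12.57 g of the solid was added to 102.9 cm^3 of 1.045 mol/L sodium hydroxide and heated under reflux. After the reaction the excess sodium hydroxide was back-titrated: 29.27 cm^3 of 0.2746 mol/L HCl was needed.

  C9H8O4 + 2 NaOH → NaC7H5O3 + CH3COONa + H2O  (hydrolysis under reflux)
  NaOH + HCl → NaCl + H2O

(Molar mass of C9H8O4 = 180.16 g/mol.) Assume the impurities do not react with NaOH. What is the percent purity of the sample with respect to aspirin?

n(NaOH) added = 0.1029 × 1.045 = 0.1075 mol
n(HCl) used in back-titration = 0.02927 × 0.2746 = 8.038 × 10^-3 mol
n(NaOH) left over = 8.038 × 10^-3 mol (1:1 ratio)
n(NaOH) consumed by analyte = 0.1075 − 8.038 × 10^-3 = 0.09949 mol
From the 1:2 ratio, n(C9H8O4) = 1/2 × 0.09949 = 0.04975 mol
mass of C9H8O4 = 0.04975 × 180.16 = 8.962 g
% C9H8O4 = 8.962 / 12.57 × 100 = 71.30 %

71.30 %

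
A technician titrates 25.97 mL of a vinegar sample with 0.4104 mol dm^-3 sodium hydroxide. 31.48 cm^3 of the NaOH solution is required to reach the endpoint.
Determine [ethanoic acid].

CH3COOH + NaOH → CH3COONa + H2O
n(NaOH) = 0.03148 L × 0.4104 mol/L = 0.01292 mol
n(CH3COOH) = 0.01292 mol (1:1 mole ratio)
[CH3COOH] = 0.01292 mol / 0.02597 L = 0.4975 mol/L

0.4975 mol/L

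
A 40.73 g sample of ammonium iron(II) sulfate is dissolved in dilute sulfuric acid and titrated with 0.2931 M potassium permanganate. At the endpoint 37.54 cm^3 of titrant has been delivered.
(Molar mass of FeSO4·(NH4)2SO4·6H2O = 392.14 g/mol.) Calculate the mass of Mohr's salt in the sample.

21.57 g

MnO4^- + 5 Fe^2+ + 8 H^+ → Mn^2+ + 5 Fe^3+ + 4 H2O
n(KMnO4) = 0.03754 L × 0.2931 mol/L = 0.01100 mol
From the 5:1 ratio, n(FeSO4·(NH4)2SO4·6H2O) = 5/1 × 0.01100 = 0.05501 mol
mass of FeSO4·(NH4)2SO4·6H2O = 0.05501 × 392.14 g/mol = 21.57 g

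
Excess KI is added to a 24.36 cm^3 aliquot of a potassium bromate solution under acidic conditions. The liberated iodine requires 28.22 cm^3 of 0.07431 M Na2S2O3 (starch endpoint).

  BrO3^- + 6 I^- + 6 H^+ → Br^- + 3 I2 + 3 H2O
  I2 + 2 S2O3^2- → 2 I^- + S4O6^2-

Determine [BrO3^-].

n(S2O3^2-) = 0.02822 × 0.07431 = 2.097 × 10^-3 mol
n(I2) = n(S2O3^2-)/2 = 1.049 × 10^-3 mol
From the 1:3 ratio, n(BrO3^-) in the aliquot = 1/3 × 1.049 × 10^-3 = 3.495 × 10^-4 mol
[BrO3^-] = 3.495 × 10^-4 / 0.02436 = 0.01435 mol/L

0.01435 M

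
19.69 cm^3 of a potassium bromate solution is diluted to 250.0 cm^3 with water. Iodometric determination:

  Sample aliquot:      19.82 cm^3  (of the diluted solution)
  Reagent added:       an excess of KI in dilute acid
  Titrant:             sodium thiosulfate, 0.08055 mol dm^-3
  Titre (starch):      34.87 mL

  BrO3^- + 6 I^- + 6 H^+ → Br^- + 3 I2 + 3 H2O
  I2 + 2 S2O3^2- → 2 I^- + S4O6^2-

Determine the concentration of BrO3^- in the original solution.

0.2999 mol/L

n(S2O3^2-) = 0.03487 × 0.08055 = 2.809 × 10^-3 mol
n(I2) = n(S2O3^2-)/2 = 1.404 × 10^-3 mol
From the 1:3 ratio, n(BrO3^-) in the aliquot = 1/3 × 1.404 × 10^-3 = 4.681 × 10^-4 mol
[BrO3^-]_dilute = 4.681 × 10^-4 / 0.01982 = 0.02362 mol/L
[BrO3^-]_original = 0.02362 × 250.0/19.69 = 0.2999 mol/L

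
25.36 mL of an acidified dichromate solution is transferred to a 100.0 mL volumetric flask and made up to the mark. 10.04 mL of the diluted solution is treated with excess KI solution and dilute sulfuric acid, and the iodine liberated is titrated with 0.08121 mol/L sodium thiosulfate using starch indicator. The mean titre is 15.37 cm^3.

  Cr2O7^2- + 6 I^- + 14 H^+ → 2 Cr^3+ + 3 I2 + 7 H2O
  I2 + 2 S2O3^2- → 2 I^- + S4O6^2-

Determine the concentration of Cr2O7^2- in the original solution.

n(S2O3^2-) = 0.01537 × 0.08121 = 1.248 × 10^-3 mol
n(I2) = n(S2O3^2-)/2 = 6.241 × 10^-4 mol
From the 1:3 ratio, n(Cr2O7^2-) in the aliquot = 1/3 × 6.241 × 10^-4 = 2.080 × 10^-4 mol
[Cr2O7^2-]_dilute = 2.080 × 10^-4 / 0.01004 = 0.02072 mol/L
[Cr2O7^2-]_original = 0.02072 × 100.0/25.36 = 0.08171 mol/L

0.08171 mol/L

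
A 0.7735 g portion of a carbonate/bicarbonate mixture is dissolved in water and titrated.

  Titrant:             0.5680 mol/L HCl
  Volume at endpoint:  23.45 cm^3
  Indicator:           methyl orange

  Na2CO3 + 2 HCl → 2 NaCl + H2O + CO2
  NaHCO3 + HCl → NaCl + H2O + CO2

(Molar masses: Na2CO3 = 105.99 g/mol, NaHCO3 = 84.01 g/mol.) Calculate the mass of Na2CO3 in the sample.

n(HCl) = 0.02345 × 0.5680 = 0.01332 mol
Let x = n(Na2CO3), y = n(NaHCO3).
Titrant: 2x + 1y = 0.01332;  mass: 105.99x + 84.01y = 0.7735
Solving, x = 5.570 × 10^-3 mol, y = 2.180 × 10^-3 mol
mass of Na2CO3 = 5.570 × 10^-3 × 105.99 = 0.5903 g

0.5903 g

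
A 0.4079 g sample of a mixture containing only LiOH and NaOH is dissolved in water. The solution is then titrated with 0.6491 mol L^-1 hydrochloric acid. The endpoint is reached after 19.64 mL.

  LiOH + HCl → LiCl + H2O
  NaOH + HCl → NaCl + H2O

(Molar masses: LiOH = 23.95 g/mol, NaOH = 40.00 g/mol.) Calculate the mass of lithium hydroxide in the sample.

n(HCl) = 0.01964 × 0.6491 = 0.01275 mol
Let x = n(LiOH), y = n(NaOH).
Titrant: 1x + 1y = 0.01275;  mass: 23.95x + 40.00y = 0.4079
Solving, x = 6.357 × 10^-3 mol, y = 6.391 × 10^-3 mol
mass of LiOH = 6.357 × 10^-3 × 23.95 = 0.1523 g

0.1523 g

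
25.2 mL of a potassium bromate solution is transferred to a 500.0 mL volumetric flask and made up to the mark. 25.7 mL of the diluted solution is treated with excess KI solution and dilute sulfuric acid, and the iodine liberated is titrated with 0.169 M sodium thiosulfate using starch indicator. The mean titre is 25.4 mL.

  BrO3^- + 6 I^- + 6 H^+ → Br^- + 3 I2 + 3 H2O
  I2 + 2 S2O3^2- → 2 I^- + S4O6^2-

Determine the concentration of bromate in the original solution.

0.552 M

n(S2O3^2-) = 0.0254 × 0.169 = 4.29 × 10^-3 mol
n(I2) = n(S2O3^2-)/2 = 2.15 × 10^-3 mol
From the 1:3 ratio, n(BrO3^-) in the aliquot = 1/3 × 2.15 × 10^-3 = 7.15 × 10^-4 mol
[BrO3^-]_dilute = 7.15 × 10^-4 / 0.0257 = 0.0278 mol/L
[BrO3^-]_original = 0.0278 × 500.0/25.2 = 0.552 mol/L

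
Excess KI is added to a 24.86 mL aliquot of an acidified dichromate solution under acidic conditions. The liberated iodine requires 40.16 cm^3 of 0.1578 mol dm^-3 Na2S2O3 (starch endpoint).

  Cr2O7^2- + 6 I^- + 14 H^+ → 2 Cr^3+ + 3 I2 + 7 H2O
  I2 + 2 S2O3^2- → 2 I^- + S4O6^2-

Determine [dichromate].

n(S2O3^2-) = 0.04016 × 0.1578 = 6.337 × 10^-3 mol
n(I2) = n(S2O3^2-)/2 = 3.169 × 10^-3 mol
From the 1:3 ratio, n(Cr2O7^2-) in the aliquot = 1/3 × 3.169 × 10^-3 = 1.056 × 10^-3 mol
[Cr2O7^2-] = 1.056 × 10^-3 / 0.02486 = 0.04249 mol/L

0.04249 mol/L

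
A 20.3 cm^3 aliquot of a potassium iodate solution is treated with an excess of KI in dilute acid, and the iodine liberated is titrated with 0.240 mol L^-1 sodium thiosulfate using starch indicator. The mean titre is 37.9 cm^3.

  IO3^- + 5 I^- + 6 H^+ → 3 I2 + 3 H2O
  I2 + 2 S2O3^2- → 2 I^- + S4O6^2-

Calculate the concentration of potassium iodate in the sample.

n(S2O3^2-) = 0.0379 × 0.240 = 9.10 × 10^-3 mol
n(I2) = n(S2O3^2-)/2 = 4.55 × 10^-3 mol
From the 1:3 ratio, n(IO3^-) in the aliquot = 1/3 × 4.55 × 10^-3 = 1.52 × 10^-3 mol
[IO3^-] = 1.52 × 10^-3 / 0.0203 = 0.0747 mol/L

0.0747 mol/L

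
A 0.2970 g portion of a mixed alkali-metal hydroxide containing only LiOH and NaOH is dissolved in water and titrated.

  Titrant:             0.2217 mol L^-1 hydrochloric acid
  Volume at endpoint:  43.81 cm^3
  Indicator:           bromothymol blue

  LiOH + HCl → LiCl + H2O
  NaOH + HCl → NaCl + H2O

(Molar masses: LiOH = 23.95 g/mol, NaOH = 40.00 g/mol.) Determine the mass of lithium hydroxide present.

0.1365 g

n(HCl) = 0.04381 × 0.2217 = 9.713 × 10^-3 mol
Let x = n(LiOH), y = n(NaOH).
Titrant: 1x + 1y = 9.713 × 10^-3;  mass: 23.95x + 40.00y = 0.2970
Solving, x = 5.701 × 10^-3 mol, y = 4.011 × 10^-3 mol
mass of LiOH = 5.701 × 10^-3 × 23.95 = 0.1365 g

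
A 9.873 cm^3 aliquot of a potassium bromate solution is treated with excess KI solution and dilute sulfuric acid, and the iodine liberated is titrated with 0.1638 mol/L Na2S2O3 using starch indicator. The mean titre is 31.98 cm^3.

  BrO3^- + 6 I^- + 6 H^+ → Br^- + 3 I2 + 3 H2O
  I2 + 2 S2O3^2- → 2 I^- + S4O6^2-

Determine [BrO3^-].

n(S2O3^2-) = 0.03198 × 0.1638 = 5.238 × 10^-3 mol
n(I2) = n(S2O3^2-)/2 = 2.619 × 10^-3 mol
From the 1:3 ratio, n(BrO3^-) in the aliquot = 1/3 × 2.619 × 10^-3 = 8.731 × 10^-4 mol
[BrO3^-] = 8.731 × 10^-4 / 0.009873 = 0.08843 mol/L

0.08843 mol/L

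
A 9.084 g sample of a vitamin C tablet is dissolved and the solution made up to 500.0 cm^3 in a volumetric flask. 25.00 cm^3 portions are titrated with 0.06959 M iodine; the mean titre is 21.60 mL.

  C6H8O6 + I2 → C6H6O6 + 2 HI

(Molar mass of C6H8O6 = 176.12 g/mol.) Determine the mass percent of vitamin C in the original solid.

n(I2) per titration = 0.02160 × 0.06959 = 1.503 × 10^-3 mol
n(C6H8O6) in each aliquot = 1.503 × 10^-3 mol (1:1 ratio)
n(C6H8O6) in the whole flask = 1.503 × 10^-3 × 500.0/25.00 = 0.03006 mol
mass of C6H8O6 = 0.03006 × 176.12 = 5.295 g
% C6H8O6 = 5.295 / 9.084 × 100 = 58.29 %

58.29 %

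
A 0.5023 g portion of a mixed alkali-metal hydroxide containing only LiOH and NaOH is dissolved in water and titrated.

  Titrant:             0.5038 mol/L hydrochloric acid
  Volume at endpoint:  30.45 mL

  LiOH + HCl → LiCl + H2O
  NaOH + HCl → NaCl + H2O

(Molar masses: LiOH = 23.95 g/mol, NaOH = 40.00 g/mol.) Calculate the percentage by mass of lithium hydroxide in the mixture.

33.07 %

n(HCl) = 0.03045 × 0.5038 = 0.01534 mol
Let x = n(LiOH), y = n(NaOH).
Titrant: 1x + 1y = 0.01534;  mass: 23.95x + 40.00y = 0.5023
Solving, x = 6.936 × 10^-3 mol, y = 8.404 × 10^-3 mol
mass of LiOH = 6.936 × 10^-3 × 23.95 = 0.1661 g
% LiOH = 0.1661 / 0.5023 × 100 = 33.07 %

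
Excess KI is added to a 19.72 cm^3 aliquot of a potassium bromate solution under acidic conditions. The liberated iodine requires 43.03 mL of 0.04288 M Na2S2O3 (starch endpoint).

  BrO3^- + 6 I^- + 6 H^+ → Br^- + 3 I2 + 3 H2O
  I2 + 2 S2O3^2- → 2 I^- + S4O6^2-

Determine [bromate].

n(S2O3^2-) = 0.04303 × 0.04288 = 1.845 × 10^-3 mol
n(I2) = n(S2O3^2-)/2 = 9.226 × 10^-4 mol
From the 1:3 ratio, n(BrO3^-) in the aliquot = 1/3 × 9.226 × 10^-4 = 3.075 × 10^-4 mol
[BrO3^-] = 3.075 × 10^-4 / 0.01972 = 0.01559 mol/L

0.01559 M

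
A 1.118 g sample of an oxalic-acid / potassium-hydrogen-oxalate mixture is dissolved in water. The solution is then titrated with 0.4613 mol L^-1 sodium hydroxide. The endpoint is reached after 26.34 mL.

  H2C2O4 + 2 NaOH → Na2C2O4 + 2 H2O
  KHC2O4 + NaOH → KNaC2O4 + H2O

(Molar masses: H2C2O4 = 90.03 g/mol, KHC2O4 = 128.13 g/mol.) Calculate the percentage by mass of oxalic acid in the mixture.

21.26 %

n(NaOH) = 0.02634 × 0.4613 = 0.01215 mol
Let x = n(H2C2O4), y = n(KHC2O4).
Titrant: 2x + 1y = 0.01215;  mass: 90.03x + 128.13y = 1.118
Solving, x = 2.640 × 10^-3 mol, y = 6.870 × 10^-3 mol
mass of H2C2O4 = 2.640 × 10^-3 × 90.03 = 0.2377 g
% H2C2O4 = 0.2377 / 1.118 × 100 = 21.26 %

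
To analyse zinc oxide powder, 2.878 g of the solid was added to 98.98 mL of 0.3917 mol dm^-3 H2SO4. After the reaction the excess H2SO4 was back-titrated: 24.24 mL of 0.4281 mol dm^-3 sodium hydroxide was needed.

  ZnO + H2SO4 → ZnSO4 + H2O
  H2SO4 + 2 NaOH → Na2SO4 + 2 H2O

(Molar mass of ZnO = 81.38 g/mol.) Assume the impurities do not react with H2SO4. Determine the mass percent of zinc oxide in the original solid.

94.96 %

n(H2SO4) added = 0.09898 × 0.3917 = 0.03877 mol
n(NaOH) used in back-titration = 0.02424 × 0.4281 = 0.01038 mol
From the 1:2 ratio, n(H2SO4) left over = 1/2 × 0.01038 = 5.189 × 10^-3 mol
n(H2SO4) consumed by analyte = 0.03877 − 5.189 × 10^-3 = 0.03358 mol
n(ZnO) = 0.03358 mol (1:1 ratio)
mass of ZnO = 0.03358 × 81.38 = 2.733 g
% ZnO = 2.733 / 2.878 × 100 = 94.96 %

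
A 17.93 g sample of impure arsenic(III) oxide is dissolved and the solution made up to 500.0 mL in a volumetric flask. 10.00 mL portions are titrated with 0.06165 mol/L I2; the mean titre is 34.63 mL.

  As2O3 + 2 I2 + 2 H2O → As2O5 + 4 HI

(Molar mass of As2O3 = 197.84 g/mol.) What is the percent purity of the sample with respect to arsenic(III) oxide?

58.89 %

n(I2) per titration = 0.03463 × 0.06165 = 2.135 × 10^-3 mol
From the 1:2 ratio, n(As2O3) in each aliquot = 1/2 × 2.135 × 10^-3 = 1.067 × 10^-3 mol
n(As2O3) in the whole flask = 1.067 × 10^-3 × 500.0/10.00 = 0.05337 mol
mass of As2O3 = 0.05337 × 197.84 = 10.56 g
% As2O3 = 10.56 / 17.93 × 100 = 58.89 %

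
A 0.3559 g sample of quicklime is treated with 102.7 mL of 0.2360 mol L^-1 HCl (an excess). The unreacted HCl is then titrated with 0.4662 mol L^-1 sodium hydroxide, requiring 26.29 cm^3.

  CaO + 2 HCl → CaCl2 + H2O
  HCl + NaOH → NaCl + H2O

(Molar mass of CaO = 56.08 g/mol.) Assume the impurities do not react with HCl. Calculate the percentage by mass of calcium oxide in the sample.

n(HCl) added = 0.1027 × 0.2360 = 0.02424 mol
n(NaOH) used in back-titration = 0.02629 × 0.4662 = 0.01226 mol
n(HCl) left over = 0.01226 mol (1:1 ratio)
n(HCl) consumed by analyte = 0.02424 − 0.01226 = 0.01198 mol
From the 1:2 ratio, n(CaO) = 1/2 × 0.01198 = 5.990 × 10^-3 mol
mass of CaO = 5.990 × 10^-3 × 56.08 = 0.3359 g
% CaO = 0.3359 / 0.3559 × 100 = 94.39 %

94.39 %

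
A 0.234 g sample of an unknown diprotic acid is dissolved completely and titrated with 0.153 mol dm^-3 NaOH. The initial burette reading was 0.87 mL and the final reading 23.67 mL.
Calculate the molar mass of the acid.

134 g/mol

n(NaOH) = 0.0228 L × 0.153 mol/L = 3.49 × 10^-3 mol
From the 1:2 ratio, n(H2A) = 1/2 × 3.49 × 10^-3 = 1.74 × 10^-3 mol
M = m / n = 0.234 g / 1.74 × 10^-3 mol = 134 g/mol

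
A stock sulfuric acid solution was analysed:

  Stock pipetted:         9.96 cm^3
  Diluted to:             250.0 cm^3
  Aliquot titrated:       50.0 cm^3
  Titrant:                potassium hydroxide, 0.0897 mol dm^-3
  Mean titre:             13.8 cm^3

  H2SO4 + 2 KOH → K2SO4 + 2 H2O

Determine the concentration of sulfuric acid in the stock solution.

0.311 mol/L

n(KOH) = 0.0138 × 0.0897 = 1.24 × 10^-3 mol
From the 1:2 ratio, n(H2SO4) in the aliquot = 1/2 × 1.24 × 10^-3 = 6.19 × 10^-4 mol
[H2SO4]_dilute = 6.19 × 10^-4 / 0.0500 = 0.0124 mol/L
Dilution factor = 250.0 / 9.96 = 25.10
[H2SO4]_stock = 0.0124 × 25.10 = 0.311 mol/L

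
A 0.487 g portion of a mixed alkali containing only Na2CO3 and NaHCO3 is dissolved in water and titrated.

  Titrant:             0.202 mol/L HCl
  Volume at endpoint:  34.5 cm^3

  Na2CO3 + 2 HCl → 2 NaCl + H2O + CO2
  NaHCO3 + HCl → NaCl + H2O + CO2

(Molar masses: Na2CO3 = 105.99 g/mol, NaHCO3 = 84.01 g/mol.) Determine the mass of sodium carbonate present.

n(HCl) = 0.0345 × 0.202 = 6.97 × 10^-3 mol
Let x = n(Na2CO3), y = n(NaHCO3).
Titrant: 2x + 1y = 6.97 × 10^-3;  mass: 105.99x + 84.01y = 0.487
Solving, x = 1.59 × 10^-3 mol, y = 3.79 × 10^-3 mol
mass of Na2CO3 = 1.59 × 10^-3 × 105.99 = 0.168 g

0.168 g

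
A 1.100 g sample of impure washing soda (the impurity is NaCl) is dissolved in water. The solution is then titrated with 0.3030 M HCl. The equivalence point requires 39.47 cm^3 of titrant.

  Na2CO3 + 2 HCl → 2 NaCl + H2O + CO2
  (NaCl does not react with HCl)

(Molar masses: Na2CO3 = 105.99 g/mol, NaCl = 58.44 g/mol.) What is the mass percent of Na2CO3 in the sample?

57.62 %

n(HCl) = 0.03947 × 0.3030 = 0.01196 mol
Let x = n(Na2CO3), y = n(NaCl).
Titrant: 2x = 0.01196;  mass: 105.99x + 58.44y = 1.100
Solving, x = 5.980 × 10^-3 mol, y = 7.978 × 10^-3 mol
mass of Na2CO3 = 5.980 × 10^-3 × 105.99 = 0.6338 g
% Na2CO3 = 0.6338 / 1.100 × 100 = 57.62 %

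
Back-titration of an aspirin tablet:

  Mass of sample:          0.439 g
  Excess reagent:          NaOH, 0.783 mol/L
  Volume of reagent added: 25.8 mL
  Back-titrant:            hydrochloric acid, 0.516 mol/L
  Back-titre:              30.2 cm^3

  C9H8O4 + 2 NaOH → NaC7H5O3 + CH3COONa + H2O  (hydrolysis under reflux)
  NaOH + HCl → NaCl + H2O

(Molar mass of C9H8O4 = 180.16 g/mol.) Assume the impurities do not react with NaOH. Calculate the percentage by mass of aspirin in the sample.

n(NaOH) added = 0.0258 × 0.783 = 0.0202 mol
n(HCl) used in back-titration = 0.0302 × 0.516 = 0.0156 mol
n(NaOH) left over = 0.0156 mol (1:1 ratio)
n(NaOH) consumed by analyte = 0.0202 − 0.0156 = 4.62 × 10^-3 mol
From the 1:2 ratio, n(C9H8O4) = 1/2 × 4.62 × 10^-3 = 2.31 × 10^-3 mol
mass of C9H8O4 = 2.31 × 10^-3 × 180.16 = 0.416 g
% C9H8O4 = 0.416 / 0.439 × 100 = 94.8 %

94.8 %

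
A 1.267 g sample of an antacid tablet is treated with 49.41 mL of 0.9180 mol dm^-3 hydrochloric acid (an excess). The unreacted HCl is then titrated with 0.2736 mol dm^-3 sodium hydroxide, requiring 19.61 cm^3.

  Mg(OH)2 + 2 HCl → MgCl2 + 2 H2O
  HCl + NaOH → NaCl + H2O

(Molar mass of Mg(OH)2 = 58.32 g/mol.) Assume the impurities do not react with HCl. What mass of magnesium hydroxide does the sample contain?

1.166 g

n(HCl) added = 0.04941 × 0.9180 = 0.04536 mol
n(NaOH) used in back-titration = 0.01961 × 0.2736 = 5.365 × 10^-3 mol
n(HCl) left over = 5.365 × 10^-3 mol (1:1 ratio)
n(HCl) consumed by analyte = 0.04536 − 5.365 × 10^-3 = 0.03999 mol
From the 1:2 ratio, n(Mg(OH)2) = 1/2 × 0.03999 = 0.02000 mol
mass of Mg(OH)2 = 0.02000 × 58.32 = 1.166 g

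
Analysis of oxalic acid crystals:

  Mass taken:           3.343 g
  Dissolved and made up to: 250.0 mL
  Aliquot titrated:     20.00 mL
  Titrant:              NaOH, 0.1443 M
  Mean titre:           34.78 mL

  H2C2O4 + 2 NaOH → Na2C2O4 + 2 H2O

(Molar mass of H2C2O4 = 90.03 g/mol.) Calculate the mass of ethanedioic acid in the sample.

2.824 g

n(NaOH) per titration = 0.03478 × 0.1443 = 5.019 × 10^-3 mol
From the 1:2 ratio, n(H2C2O4) in each aliquot = 1/2 × 5.019 × 10^-3 = 2.509 × 10^-3 mol
n(H2C2O4) in the whole flask = 2.509 × 10^-3 × 250.0/20.00 = 0.03137 mol
mass of H2C2O4 = 0.03137 × 90.03 = 2.824 g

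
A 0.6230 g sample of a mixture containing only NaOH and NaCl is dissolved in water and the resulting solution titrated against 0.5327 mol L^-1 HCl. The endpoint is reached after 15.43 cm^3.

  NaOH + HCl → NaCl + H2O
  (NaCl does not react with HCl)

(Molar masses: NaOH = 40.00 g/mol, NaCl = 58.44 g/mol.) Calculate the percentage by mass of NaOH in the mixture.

52.77 %

n(HCl) = 0.01543 × 0.5327 = 8.220 × 10^-3 mol
Let x = n(NaOH), y = n(NaCl).
Titrant: 1x = 8.220 × 10^-3;  mass: 40.00x + 58.44y = 0.6230
Solving, x = 8.220 × 10^-3 mol, y = 5.035 × 10^-3 mol
mass of NaOH = 8.220 × 10^-3 × 40.00 = 0.3288 g
% NaOH = 0.3288 / 0.6230 × 100 = 52.77 %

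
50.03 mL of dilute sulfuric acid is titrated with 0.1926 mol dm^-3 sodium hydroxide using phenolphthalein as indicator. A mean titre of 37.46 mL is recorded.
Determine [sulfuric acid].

0.07210 mol/L

H2SO4 + 2 NaOH → Na2SO4 + 2 H2O
n(NaOH) = 0.03746 L × 0.1926 mol/L = 7.215 × 10^-3 mol
From the 1:2 mole ratio, n(H2SO4) = 1/2 × 7.215 × 10^-3 = 3.607 × 10^-3 mol
[H2SO4] = 3.607 × 10^-3 mol / 0.05003 L = 0.07210 mol/L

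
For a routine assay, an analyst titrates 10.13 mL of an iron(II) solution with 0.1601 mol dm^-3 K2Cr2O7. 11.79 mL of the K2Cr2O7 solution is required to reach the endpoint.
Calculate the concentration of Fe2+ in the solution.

Cr2O7^2- + 6 Fe^2+ + 14 H^+ → 2 Cr^3+ + 6 Fe^3+ + 7 H2O
n(K2Cr2O7) = 0.01179 L × 0.1601 mol/L = 1.888 × 10^-3 mol
From the 6:1 mole ratio, n(Fe2+) = 6/1 × 1.888 × 10^-3 = 0.01133 mol
[Fe2+] = 0.01133 mol / 0.01013 L = 1.118 mol/L

1.118 mol/L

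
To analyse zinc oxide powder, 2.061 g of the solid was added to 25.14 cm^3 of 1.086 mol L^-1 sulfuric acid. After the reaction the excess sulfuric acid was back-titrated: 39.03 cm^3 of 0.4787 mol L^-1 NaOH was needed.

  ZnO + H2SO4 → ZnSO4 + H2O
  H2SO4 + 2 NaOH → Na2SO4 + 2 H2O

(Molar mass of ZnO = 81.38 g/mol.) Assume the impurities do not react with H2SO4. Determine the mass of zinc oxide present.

n(H2SO4) added = 0.02514 × 1.086 = 0.02730 mol
n(NaOH) used in back-titration = 0.03903 × 0.4787 = 0.01868 mol
From the 1:2 ratio, n(H2SO4) left over = 1/2 × 0.01868 = 9.342 × 10^-3 mol
n(H2SO4) consumed by analyte = 0.02730 − 9.342 × 10^-3 = 0.01796 mol
n(ZnO) = 0.01796 mol (1:1 ratio)
mass of ZnO = 0.01796 × 81.38 = 1.462 g

1.462 g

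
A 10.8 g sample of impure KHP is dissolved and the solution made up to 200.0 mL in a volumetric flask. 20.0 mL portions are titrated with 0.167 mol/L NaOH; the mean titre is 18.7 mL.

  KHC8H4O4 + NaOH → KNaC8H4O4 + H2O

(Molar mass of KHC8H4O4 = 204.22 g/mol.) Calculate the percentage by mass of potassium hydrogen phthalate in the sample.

59.1 %

n(NaOH) per titration = 0.0187 × 0.167 = 3.12 × 10^-3 mol
n(KHC8H4O4) in each aliquot = 3.12 × 10^-3 mol (1:1 ratio)
n(KHC8H4O4) in the whole flask = 3.12 × 10^-3 × 200.0/20.0 = 0.0312 mol
mass of KHC8H4O4 = 0.0312 × 204.22 = 6.38 g
% KHC8H4O4 = 6.38 / 10.8 × 100 = 59.1 %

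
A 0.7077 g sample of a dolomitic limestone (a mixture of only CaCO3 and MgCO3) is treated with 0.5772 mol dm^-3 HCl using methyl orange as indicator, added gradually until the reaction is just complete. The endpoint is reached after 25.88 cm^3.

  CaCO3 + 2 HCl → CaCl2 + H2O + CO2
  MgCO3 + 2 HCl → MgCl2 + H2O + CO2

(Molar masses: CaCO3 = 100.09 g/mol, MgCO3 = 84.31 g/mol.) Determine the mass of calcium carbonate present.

0.4947 g

n(HCl) = 0.02588 × 0.5772 = 0.01494 mol
Let x = n(CaCO3), y = n(MgCO3).
Titrant: 2x + 2y = 0.01494;  mass: 100.09x + 84.31y = 0.7077
Solving, x = 4.942 × 10^-3 mol, y = 2.527 × 10^-3 mol
mass of CaCO3 = 4.942 × 10^-3 × 100.09 = 0.4947 g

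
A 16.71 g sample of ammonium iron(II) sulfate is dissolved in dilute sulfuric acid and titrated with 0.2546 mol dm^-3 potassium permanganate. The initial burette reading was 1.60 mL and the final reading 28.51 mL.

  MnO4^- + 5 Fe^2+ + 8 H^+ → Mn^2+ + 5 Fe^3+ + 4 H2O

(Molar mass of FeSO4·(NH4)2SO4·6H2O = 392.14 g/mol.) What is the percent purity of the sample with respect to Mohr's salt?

n(KMnO4) = 0.02691 L × 0.2546 mol/L = 6.851 × 10^-3 mol
From the 5:1 ratio, n(FeSO4·(NH4)2SO4·6H2O) = 5/1 × 6.851 × 10^-3 = 0.03426 mol
mass of FeSO4·(NH4)2SO4·6H2O = 0.03426 × 392.14 g/mol = 13.43 g
% FeSO4·(NH4)2SO4·6H2O = 13.43 / 16.71 × 100 = 80.39 %

80.39 %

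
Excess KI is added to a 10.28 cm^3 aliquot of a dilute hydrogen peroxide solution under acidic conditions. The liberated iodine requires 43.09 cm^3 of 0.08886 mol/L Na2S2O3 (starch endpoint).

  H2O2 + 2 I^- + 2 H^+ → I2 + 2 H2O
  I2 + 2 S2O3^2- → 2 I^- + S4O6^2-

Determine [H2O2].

n(S2O3^2-) = 0.04309 × 0.08886 = 3.829 × 10^-3 mol
n(I2) = n(S2O3^2-)/2 = 1.914 × 10^-3 mol
n(H2O2) in the aliquot = 1.914 × 10^-3 mol (1:1 ratio)
[H2O2] = 1.914 × 10^-3 / 0.01028 = 0.1862 mol/L

0.1862 mol/L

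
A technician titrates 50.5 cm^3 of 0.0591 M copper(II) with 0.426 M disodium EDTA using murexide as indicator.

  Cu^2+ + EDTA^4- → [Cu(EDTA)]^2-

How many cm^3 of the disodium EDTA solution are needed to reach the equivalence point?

n(Cu2+) = 0.0505 L × 0.0591 mol/L = 2.98 × 10^-3 mol
n(EDTA) = 2.98 × 10^-3 mol (1:1 stoichiometry)
V(EDTA) = 2.98 × 10^-3 mol / 0.426 mol/L = 0.00701 L = 7.01 mL

7.01 mL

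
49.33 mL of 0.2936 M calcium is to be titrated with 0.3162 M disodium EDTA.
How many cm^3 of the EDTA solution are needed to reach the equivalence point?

Ca^2+ + EDTA^4- → [Ca(EDTA)]^2-
n(Ca2+) = 0.04933 L × 0.2936 mol/L = 0.01448 mol
n(EDTA) = 0.01448 mol (1:1 stoichiometry)
V(EDTA) = 0.01448 mol / 0.3162 mol/L = 0.04580 L = 45.80 mL

45.80 mL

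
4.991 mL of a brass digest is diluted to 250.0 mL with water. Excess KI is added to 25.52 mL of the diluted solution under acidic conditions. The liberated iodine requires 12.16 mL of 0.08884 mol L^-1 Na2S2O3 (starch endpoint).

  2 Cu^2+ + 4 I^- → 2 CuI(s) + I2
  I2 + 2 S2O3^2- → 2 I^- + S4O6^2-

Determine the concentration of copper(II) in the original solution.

n(S2O3^2-) = 0.01216 × 0.08884 = 1.080 × 10^-3 mol
n(I2) = n(S2O3^2-)/2 = 5.401 × 10^-4 mol
From the 2:1 ratio, n(Cu2+) in the aliquot = 2/1 × 5.401 × 10^-4 = 1.080 × 10^-3 mol
[Cu2+]_dilute = 1.080 × 10^-3 / 0.02552 = 0.04233 mol/L
[Cu2+]_original = 0.04233 × 250.0/4.991 = 2.120 mol/L

2.120 mol/L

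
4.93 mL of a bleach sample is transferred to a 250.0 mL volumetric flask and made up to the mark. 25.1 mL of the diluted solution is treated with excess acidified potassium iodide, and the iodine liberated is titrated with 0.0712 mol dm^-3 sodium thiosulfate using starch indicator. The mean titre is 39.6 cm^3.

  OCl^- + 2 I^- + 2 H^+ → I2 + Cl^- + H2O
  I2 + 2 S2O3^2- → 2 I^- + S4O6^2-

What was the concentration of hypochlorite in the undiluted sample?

2.85 mol/L

n(S2O3^2-) = 0.0396 × 0.0712 = 2.82 × 10^-3 mol
n(I2) = n(S2O3^2-)/2 = 1.41 × 10^-3 mol
n(OCl^-) in the aliquot = 1.41 × 10^-3 mol (1:1 ratio)
[OCl^-]_dilute = 1.41 × 10^-3 / 0.0251 = 0.0562 mol/L
[OCl^-]_original = 0.0562 × 250.0/4.93 = 2.85 mol/L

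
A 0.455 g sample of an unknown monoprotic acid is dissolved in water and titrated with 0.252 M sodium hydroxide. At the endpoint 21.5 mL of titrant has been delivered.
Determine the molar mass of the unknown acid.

84.0 g/mol

n(NaOH) = 0.0215 L × 0.252 mol/L = 5.42 × 10^-3 mol
n(HA) = 5.42 × 10^-3 mol (1:1 ratio)
M = m / n = 0.455 g / 5.42 × 10^-3 mol = 84.0 g/mol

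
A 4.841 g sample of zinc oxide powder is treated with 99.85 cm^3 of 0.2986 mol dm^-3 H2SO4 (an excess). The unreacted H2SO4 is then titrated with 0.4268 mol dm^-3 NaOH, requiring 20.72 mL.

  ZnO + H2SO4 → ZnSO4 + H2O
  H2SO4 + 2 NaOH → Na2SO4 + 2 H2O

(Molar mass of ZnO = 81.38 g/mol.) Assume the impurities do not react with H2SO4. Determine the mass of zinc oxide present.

2.067 g

n(H2SO4) added = 0.09985 × 0.2986 = 0.02982 mol
n(NaOH) used in back-titration = 0.02072 × 0.4268 = 8.843 × 10^-3 mol
From the 1:2 ratio, n(H2SO4) left over = 1/2 × 8.843 × 10^-3 = 4.422 × 10^-3 mol
n(H2SO4) consumed by analyte = 0.02982 − 4.422 × 10^-3 = 0.02539 mol
n(ZnO) = 0.02539 mol (1:1 ratio)
mass of ZnO = 0.02539 × 81.38 = 2.067 g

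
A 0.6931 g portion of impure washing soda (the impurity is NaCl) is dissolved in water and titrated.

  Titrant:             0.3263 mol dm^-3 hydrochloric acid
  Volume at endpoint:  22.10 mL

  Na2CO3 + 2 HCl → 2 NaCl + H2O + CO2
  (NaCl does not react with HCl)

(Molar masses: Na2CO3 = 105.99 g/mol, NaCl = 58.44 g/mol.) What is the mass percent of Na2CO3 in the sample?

55.14 %

n(HCl) = 0.02210 × 0.3263 = 7.211 × 10^-3 mol
Let x = n(Na2CO3), y = n(NaCl).
Titrant: 2x = 7.211 × 10^-3;  mass: 105.99x + 58.44y = 0.6931
Solving, x = 3.606 × 10^-3 mol, y = 5.321 × 10^-3 mol
mass of Na2CO3 = 3.606 × 10^-3 × 105.99 = 0.3822 g
% Na2CO3 = 0.3822 / 0.6931 × 100 = 55.14 %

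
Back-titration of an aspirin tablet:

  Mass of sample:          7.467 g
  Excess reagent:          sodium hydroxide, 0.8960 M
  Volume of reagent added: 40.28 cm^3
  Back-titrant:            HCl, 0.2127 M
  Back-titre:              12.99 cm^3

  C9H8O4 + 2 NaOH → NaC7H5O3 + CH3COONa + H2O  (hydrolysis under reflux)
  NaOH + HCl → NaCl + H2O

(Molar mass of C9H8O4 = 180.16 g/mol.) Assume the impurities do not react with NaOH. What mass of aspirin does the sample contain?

n(NaOH) added = 0.04028 × 0.8960 = 0.03609 mol
n(HCl) used in back-titration = 0.01299 × 0.2127 = 2.763 × 10^-3 mol
n(NaOH) left over = 2.763 × 10^-3 mol (1:1 ratio)
n(NaOH) consumed by analyte = 0.03609 − 2.763 × 10^-3 = 0.03333 mol
From the 1:2 ratio, n(C9H8O4) = 1/2 × 0.03333 = 0.01666 mol
mass of C9H8O4 = 0.01666 × 180.16 = 3.002 g

3.002 g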